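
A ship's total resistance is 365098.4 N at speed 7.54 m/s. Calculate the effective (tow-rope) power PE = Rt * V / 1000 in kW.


Formula: PE = Rt * V / 1000 (kW)
Step 1 — PE (W) = 365098.4 * 7.54 = 2752841.936 W
Step 2 — PE (kW) = 2752841.936 / 1000 ≈ 2752.8 kW (5 s.f.)

2752.8 kW


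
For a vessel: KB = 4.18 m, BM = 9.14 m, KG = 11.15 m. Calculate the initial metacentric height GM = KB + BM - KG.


Formula: GM = KB + BM - KG
Step 1 — KM = KB + BM = 4.18 + 9.14 = 13.32 m
Step 2 — GM = KM - KG = 13.32 - 11.15 = 2.17 m

2.17 m


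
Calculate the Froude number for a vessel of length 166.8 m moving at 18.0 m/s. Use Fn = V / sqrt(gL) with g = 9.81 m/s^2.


Formula: Fn = V / sqrt(g * L)
Step 1 — g * L = 9.81 * 166.8 = 1636.308
Step 2 — sqrt(g * L) = sqrt(1636.308) = 40.451304
Step 3 — Fn = 18.0 / 40.451304 ≈ 0.44498 (5 s.f.)

0.44498


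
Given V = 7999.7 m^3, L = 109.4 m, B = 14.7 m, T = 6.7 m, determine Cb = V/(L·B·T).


Formula: Cb = V / (L * B * T)
Step 1 — L * B * T = 109.4 * 14.7 * 6.7 = 10774.806 m^3
Step 2 — Cb = 7999.7 / 10774.806 ≈ 0.74244 (5 s.f.)

0.74244


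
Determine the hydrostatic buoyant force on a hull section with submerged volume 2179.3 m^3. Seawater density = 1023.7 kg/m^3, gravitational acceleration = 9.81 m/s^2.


Formula: Fb = rho * g * V
Substituting: Fb = 1023.7 * 9.81 * 2179.3
Intermediate: 1023.7 * 9.81 = 10042.497
Result: Fb = 10042.497 * 2179.3 ≈ 21886000 N (5 s.f.)

21886000 N


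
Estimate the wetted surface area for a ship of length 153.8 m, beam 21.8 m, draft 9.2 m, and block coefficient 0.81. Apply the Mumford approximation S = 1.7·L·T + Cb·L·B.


Formula: S = 1.7*L*T + V/T with V = Cb*L*B*T, i.e. S = L * (1.7*T + Cb*B)
Step 1 — 1.7*T = 1.7 * 9.2 = 15.64 m
Step 2 — Cb*B = 0.81 * 21.8 = 17.658 m
Step 3 — 1.7*T + Cb*B = 15.64 + 17.658 = 33.298 m
Step 4 — S = 153.8 * 33.298 ≈ 5121.2 m^2 (5 s.f.)

5121.2 m^2


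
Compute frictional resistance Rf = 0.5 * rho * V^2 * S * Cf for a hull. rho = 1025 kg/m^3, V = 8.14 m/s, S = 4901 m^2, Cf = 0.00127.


Formula: Rf = 0.5 * rho * V^2 * S * Cf
Step 1 — V^2 = 8.14^2 = 66.2596
Step 2 — 0.5 * rho * V^2 = 0.5 * 1025 * 66.2596 = 33958.045
Step 3 — Rf = 33958.045 * 4901 * 0.00127 ≈ 211360 N (5 s.f.)

211360 N


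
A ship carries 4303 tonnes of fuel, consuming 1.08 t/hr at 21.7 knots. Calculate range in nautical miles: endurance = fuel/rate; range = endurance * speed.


Formula: endurance = fuel / rate; range = endurance * speed
Step 1 — endurance = 4303 / 1.08 = 3984.2593 hours
Step 2 — range = 3984.2593 * 21.7 ≈ 86458 nautical miles (5 s.f.)

86458 NM


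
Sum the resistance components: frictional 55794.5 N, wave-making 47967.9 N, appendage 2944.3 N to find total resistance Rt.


Formula: Rt = Rf + Rw + Ra
Substituting: Rt = 55794.5 + 47967.9 + 2944.3
Result: Rt = 106706.7 N

106706.7 N


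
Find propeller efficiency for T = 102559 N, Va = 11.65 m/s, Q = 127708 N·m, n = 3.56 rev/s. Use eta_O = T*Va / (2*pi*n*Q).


Formula: eta = T * Va / (2 * pi * n * Q)
Step 1 — numerator = T * Va = 102559 * 11.65 = 1194812.35
Step 2 — 2 * pi * n = 2 * pi * 3.56 = 22.36814
Step 3 — denominator = 22.36814 * 127708 = 2856590.42
Step 4 — eta = 1194812.35 / 2856590.42 ≈ 0.41827 (5 s.f.)

0.41827


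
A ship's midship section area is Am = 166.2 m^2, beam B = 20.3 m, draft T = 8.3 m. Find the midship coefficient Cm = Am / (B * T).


Formula: Cm = Am / (B * T)
Step 1 — B * T = 20.3 * 8.3 = 168.49 m^2
Step 2 — Cm = 166.2 / 168.49 ≈ 0.98641 (5 s.f.)

0.98641


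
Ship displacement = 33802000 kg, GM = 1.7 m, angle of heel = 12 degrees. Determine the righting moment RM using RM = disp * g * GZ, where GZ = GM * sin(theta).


Formula: GZ = GM * sin(theta); RM = disp * g * GZ
Step 1 — GZ = 1.7 * sin(12°) = 1.7 * 0.207912 = 0.35345 m
Step 2 — RM = 33802000 * 9.81 * 0.35345 ≈ 117200000 N·m (5 s.f.)

117200000 N·m


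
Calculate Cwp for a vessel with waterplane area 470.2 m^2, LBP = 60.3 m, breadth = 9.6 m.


Formula: Cwp = Aw / (L * B)
Step 1 — L * B = 60.3 * 9.6 = 578.88 m^2
Step 2 — Cwp = 470.2 / 578.88 ≈ 0.81226 (5 s.f.)

0.81226


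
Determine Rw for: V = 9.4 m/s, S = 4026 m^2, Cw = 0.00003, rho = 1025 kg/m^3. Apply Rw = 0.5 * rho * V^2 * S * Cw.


Formula: Rw = 0.5 * rho * V^2 * S * Cw
Step 1 — V^2 = 9.4^2 = 88.36
Step 2 — 0.5 * rho * V^2 = 0.5 * 1025 * 88.36 = 45284.5
Step 3 — Rw = 45284.5 * 4026 * 0.00003 ≈ 5469.5 N (5 s.f.)

5469.5 N


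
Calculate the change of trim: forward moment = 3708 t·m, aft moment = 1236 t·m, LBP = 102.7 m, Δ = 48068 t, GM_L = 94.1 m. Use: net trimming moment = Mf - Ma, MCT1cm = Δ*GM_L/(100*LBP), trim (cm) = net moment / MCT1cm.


Formula: net trimming moment = Mf - Ma; MCT1cm = Δ*GM_L/(100*LBP); trim = net moment / MCT1cm
Step 1 — net trimming moment = 3708 - 1236 = 2472 t·m
Step 2 — MCT1cm = 48068 * 94.1 / (100 * 102.7) = 440.4283 t·m/cm
Step 3 — trim = 2472 / 440.4283 ≈ 5.6127 cm (5 s.f.)

5.6127 cm


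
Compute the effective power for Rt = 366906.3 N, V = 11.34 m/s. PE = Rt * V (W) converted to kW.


Formula: PE = Rt * V / 1000 (kW)
Step 1 — PE (W) = 366906.3 * 11.34 = 4160717.442 W
Step 2 — PE (kW) = 4160717.442 / 1000 ≈ 4160.7 kW (5 s.f.)

4160.7 kW


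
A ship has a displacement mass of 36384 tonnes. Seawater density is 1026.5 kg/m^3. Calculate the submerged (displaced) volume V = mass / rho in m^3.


Formula: V = mass / rho
Step 1 — convert tonnes to kg: 36384 t * 1000 = 36384000 kg
Step 2 — V = 36384000 / 1026.5 ≈ 35445 m^3 (5 s.f.)

35445 m^3


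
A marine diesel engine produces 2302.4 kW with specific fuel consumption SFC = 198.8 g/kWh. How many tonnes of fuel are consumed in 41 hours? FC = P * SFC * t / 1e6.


Formula: FC (tonnes) = P * SFC * t / 1,000,000
Step 1 — P * SFC * t = 2302.4 * 198.8 * 41 = 18766401.92 g
Step 2 — FC (tonnes) = 18766401.92 / 1,000,000 ≈ 18.766 tonnes (5 s.f.)

18.766 tonnes


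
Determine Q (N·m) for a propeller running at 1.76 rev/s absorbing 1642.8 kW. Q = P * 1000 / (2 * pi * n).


Formula: Q = P_W / (2 * pi * n)
Step 1 — P_W = 1642.8 kW * 1000 = 1642800.0 W
Step 2 — 2 * pi * n = 2 * pi * 1.76 = 11.058406
Step 3 — Q = 1642800.0 / 11.058406 ≈ 148560 N·m (5 s.f.)

148560 N·m


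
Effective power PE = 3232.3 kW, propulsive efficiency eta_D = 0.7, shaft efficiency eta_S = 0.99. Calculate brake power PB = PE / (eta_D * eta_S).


Formula: PB = PE / (eta_D * eta_S)
Step 1 — combined efficiency = eta_D * eta_S = 0.7 * 0.99 = 0.693
Step 2 — PB = 3232.3 / 0.693 ≈ 4664.2 kW (5 s.f.)

4664.2 kW


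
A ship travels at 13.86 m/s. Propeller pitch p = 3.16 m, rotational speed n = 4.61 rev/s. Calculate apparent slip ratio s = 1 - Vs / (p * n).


Formula: s = 1 - Vs / (p * n)
Step 1 — p * n = 3.16 * 4.61 = 14.5676
Step 2 — Vs / (p*n) = 13.86 / 14.5676 = 0.951426 (6 d.p.)
Step 3 — s = 1 - 0.951426 = 0.048574

0.048574


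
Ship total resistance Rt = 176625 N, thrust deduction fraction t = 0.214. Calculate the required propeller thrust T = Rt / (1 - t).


Formula: T = Rt / (1 - t)
Step 1 — (1 - t) = 1 - 0.214 = 0.786
Step 2 — T = 176625 / 0.786 ≈ 224710 N (5 s.f.)

224710 N


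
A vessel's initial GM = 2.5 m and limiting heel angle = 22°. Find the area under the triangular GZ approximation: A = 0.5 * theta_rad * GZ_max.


Formula: GZ_max = GM * sin(theta); Area = 0.5 * theta_rad * GZ_max
Step 1 — GZ_max = 2.5 * sin(22°) = 2.5 * 0.374607 = 0.936518 m
Step 2 — theta_rad = 22 * pi/180 = 0.383972 rad
Step 3 — Area = 0.5 * 0.383972 * 0.936518 ≈ 0.17980 m·rad (5 s.f.)

0.17980 m·rad


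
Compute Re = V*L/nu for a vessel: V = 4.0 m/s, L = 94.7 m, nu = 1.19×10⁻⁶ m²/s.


Formula: Re = V * L / nu
Step 1 — V * L = 4.0 * 94.7 = 378.8 m^2/s
Step 2 — Re = 378.8 / 1.19e-6 = 3.18e+08

3.18e+08


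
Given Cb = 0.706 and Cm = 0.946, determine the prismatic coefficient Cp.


Formula: Cp = Cb / Cm
Substituting: Cp = 0.706 / 0.946
Result: Cp ≈ 0.74630 (5 s.f.)

0.74630


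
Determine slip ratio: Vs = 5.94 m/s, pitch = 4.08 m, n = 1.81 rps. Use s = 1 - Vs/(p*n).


Formula: s = 1 - Vs / (p * n)
Step 1 — p * n = 4.08 * 1.81 = 7.3848
Step 2 — Vs / (p*n) = 5.94 / 7.3848 = 0.804355 (6 d.p.)
Step 3 — s = 1 - 0.804355 = 0.195645

0.195645


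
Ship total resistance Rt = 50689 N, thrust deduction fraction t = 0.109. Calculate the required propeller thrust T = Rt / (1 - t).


Formula: T = Rt / (1 - t)
Step 1 — (1 - t) = 1 - 0.109 = 0.891
Step 2 — T = 50689 / 0.891 ≈ 56890 N (5 s.f.)

56890 N


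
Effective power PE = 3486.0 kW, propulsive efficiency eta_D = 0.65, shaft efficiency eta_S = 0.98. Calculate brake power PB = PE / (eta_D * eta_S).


Formula: PB = PE / (eta_D * eta_S)
Step 1 — combined efficiency = eta_D * eta_S = 0.65 * 0.98 = 0.637
Step 2 — PB = 3486.0 / 0.637 ≈ 5472.5 kW (5 s.f.)

5472.5 kW


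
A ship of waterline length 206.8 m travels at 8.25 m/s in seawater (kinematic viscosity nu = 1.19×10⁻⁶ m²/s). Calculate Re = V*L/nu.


Formula: Re = V * L / nu
Step 1 — V * L = 8.25 * 206.8 = 1706.1 m^2/s
Step 2 — Re = 1706.1 / 1.19e-6 = 1.43e+09

1.43e+09


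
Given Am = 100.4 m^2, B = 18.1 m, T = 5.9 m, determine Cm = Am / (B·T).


Formula: Cm = Am / (B * T)
Step 1 — B * T = 18.1 * 5.9 = 106.79 m^2
Step 2 — Cm = 100.4 / 106.79 ≈ 0.94016 (5 s.f.)

0.94016


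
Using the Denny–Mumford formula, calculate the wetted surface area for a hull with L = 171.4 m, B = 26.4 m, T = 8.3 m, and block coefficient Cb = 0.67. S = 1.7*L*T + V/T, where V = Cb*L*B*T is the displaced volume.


Formula: S = 1.7*L*T + V/T with V = Cb*L*B*T, i.e. S = L * (1.7*T + Cb*B)
Step 1 — 1.7*T = 1.7 * 8.3 = 14.11 m
Step 2 — Cb*B = 0.67 * 26.4 = 17.688 m
Step 3 — 1.7*T + Cb*B = 14.11 + 17.688 = 31.798 m
Step 4 — S = 171.4 * 31.798 ≈ 5450.2 m^2 (5 s.f.)

5450.2 m^2


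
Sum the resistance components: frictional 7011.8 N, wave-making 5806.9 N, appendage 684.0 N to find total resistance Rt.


Formula: Rt = Rf + Rw + Ra
Substituting: Rt = 7011.8 + 5806.9 + 684.0
Result: Rt = 13502.7 N

13502.7 N


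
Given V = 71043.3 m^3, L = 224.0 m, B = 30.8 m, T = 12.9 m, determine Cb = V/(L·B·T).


Formula: Cb = V / (L * B * T)
Step 1 — L * B * T = 224.0 * 30.8 * 12.9 = 88999.68 m^3
Step 2 — Cb = 71043.3 / 88999.68 ≈ 0.79824 (5 s.f.)

0.79824


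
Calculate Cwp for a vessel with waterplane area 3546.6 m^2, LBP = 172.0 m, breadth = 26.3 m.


Formula: Cwp = Aw / (L * B)
Step 1 — L * B = 172.0 * 26.3 = 4523.6 m^2
Step 2 — Cwp = 3546.6 / 4523.6 ≈ 0.78402 (5 s.f.)

0.78402


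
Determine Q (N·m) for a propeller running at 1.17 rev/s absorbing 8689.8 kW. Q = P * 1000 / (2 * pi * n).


Formula: Q = P_W / (2 * pi * n)
Step 1 — P_W = 8689.8 kW * 1000 = 8689800.0 W
Step 2 — 2 * pi * n = 2 * pi * 1.17 = 7.351327
Step 3 — Q = 8689800.0 / 7.351327 ≈ 1182100 N·m (5 s.f.)

1182100 N·m


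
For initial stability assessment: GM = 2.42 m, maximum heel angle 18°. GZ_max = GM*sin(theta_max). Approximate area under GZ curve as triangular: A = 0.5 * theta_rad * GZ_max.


Formula: GZ_max = GM * sin(theta); Area = 0.5 * theta_rad * GZ_max
Step 1 — GZ_max = 2.42 * sin(18°) = 2.42 * 0.309017 = 0.747821 m
Step 2 — theta_rad = 18 * pi/180 = 0.314159 rad
Step 3 — Area = 0.5 * 0.314159 * 0.747821 ≈ 0.11747 m·rad (5 s.f.)

0.11747 m·rad


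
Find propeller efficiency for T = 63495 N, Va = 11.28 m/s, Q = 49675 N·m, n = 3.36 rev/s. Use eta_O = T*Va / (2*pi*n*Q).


Formula: eta = T * Va / (2 * pi * n * Q)
Step 1 — numerator = T * Va = 63495 * 11.28 = 716223.6
Step 2 — 2 * pi * n = 2 * pi * 3.36 = 21.111503
Step 3 — denominator = 21.111503 * 49675 = 1048713.91
Step 4 — eta = 716223.6 / 1048713.91 ≈ 0.68295 (5 s.f.)

0.68295


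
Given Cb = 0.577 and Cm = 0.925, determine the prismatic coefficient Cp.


Formula: Cp = Cb / Cm
Substituting: Cp = 0.577 / 0.925
Result: Cp ≈ 0.62378 (5 s.f.)

0.62378


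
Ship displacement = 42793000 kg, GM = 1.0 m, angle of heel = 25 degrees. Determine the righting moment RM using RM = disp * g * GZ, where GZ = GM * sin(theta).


Formula: GZ = GM * sin(theta); RM = disp * g * GZ
Step 1 — GZ = 1.0 * sin(25°) = 1.0 * 0.422618 = 0.422618 m
Step 2 — RM = 42793000 * 9.81 * 0.422618 ≈ 177410000 N·m (5 s.f.)

177410000 N·m


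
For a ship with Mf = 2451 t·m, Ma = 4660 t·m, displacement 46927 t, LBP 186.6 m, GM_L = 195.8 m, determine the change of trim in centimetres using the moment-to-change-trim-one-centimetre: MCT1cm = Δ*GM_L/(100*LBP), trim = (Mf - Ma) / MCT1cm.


Formula: net trimming moment = Mf - Ma; MCT1cm = Δ*GM_L/(100*LBP); trim = net moment / MCT1cm
Step 1 — net trimming moment = 2451 - 4660 = -2209 t·m
Step 2 — MCT1cm = 46927 * 195.8 / (100 * 186.6) = 492.4066 t·m/cm
Step 3 — trim = -2209 / 492.4066 ≈ -4.4861 cm (5 s.f.)

-4.4861 cm


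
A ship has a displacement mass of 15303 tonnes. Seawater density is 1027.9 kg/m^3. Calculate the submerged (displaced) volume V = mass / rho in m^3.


Formula: V = mass / rho
Step 1 — convert tonnes to kg: 15303 t * 1000 = 15303000 kg
Step 2 — V = 15303000 / 1027.9 ≈ 14888 m^3 (5 s.f.)

14888 m^3


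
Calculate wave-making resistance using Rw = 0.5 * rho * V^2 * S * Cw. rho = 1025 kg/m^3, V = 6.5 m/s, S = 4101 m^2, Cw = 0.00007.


Formula: Rw = 0.5 * rho * V^2 * S * Cw
Step 1 — V^2 = 6.5^2 = 42.25
Step 2 — 0.5 * rho * V^2 = 0.5 * 1025 * 42.25 = 21653.125
Step 3 — Rw = 21653.125 * 4101 * 0.00007 ≈ 6216.0 N (5 s.f.)

6216.0 N


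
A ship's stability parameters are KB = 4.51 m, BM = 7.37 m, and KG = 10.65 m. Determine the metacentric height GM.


Formula: GM = KB + BM - KG
Step 1 — KM = KB + BM = 4.51 + 7.37 = 11.88 m
Step 2 — GM = KM - KG = 11.88 - 10.65 = 1.23 m

1.23 m


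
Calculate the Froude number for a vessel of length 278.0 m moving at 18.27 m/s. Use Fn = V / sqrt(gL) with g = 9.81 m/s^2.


Formula: Fn = V / sqrt(g * L)
Step 1 — g * L = 9.81 * 278.0 = 2727.18
Step 2 — sqrt(g * L) = sqrt(2727.18) = 52.222409
Step 3 — Fn = 18.27 / 52.222409 ≈ 0.34985 (5 s.f.)

0.34985


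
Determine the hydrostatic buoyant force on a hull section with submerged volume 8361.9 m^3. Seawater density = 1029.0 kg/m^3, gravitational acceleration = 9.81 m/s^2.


Formula: Fb = rho * g * V
Substituting: Fb = 1029.0 * 9.81 * 8361.9
Intermediate: 1029.0 * 9.81 = 10094.49
Result: Fb = 10094.49 * 8361.9 ≈ 84409000 N (5 s.f.)

84409000 N


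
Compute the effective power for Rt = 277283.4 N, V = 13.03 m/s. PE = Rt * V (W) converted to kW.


Formula: PE = Rt * V / 1000 (kW)
Step 1 — PE (W) = 277283.4 * 13.03 = 3613002.702 W
Step 2 — PE (kW) = 3613002.702 / 1000 ≈ 3613.0 kW (5 s.f.)

3613.0 kW


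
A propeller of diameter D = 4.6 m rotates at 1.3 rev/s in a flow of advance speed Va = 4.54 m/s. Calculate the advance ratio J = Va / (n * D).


Formula: J = Va / (n * D)
Step 1 — n * D = 1.3 * 4.6 = 5.98
Step 2 — J = 4.54 / 5.98 ≈ 0.75920 (5 s.f.)

0.75920


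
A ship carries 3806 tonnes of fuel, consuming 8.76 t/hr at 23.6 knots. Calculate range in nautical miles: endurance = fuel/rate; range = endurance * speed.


Formula: endurance = fuel / rate; range = endurance * speed
Step 1 — endurance = 3806 / 8.76 = 434.4749 hours
Step 2 — range = 434.4749 * 23.6 ≈ 10254 nautical miles (5 s.f.)

10254 NM


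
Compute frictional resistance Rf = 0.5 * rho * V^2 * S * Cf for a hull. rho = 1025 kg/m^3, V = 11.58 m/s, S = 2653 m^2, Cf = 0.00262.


Formula: Rf = 0.5 * rho * V^2 * S * Cf
Step 1 — V^2 = 11.58^2 = 134.0964
Step 2 — 0.5 * rho * V^2 = 0.5 * 1025 * 134.0964 = 68724.405
Step 3 — Rf = 68724.405 * 2653 * 0.00262 ≈ 477690 N (5 s.f.)

477690 N


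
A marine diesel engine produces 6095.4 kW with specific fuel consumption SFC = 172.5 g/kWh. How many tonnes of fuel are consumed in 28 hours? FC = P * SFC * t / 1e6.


Formula: FC (tonnes) = P * SFC * t / 1,000,000
Step 1 — P * SFC * t = 6095.4 * 172.5 * 28 = 29440782.0 g
Step 2 — FC (tonnes) = 29440782.0 / 1,000,000 ≈ 29.441 tonnes (5 s.f.)

29.441 tonnes


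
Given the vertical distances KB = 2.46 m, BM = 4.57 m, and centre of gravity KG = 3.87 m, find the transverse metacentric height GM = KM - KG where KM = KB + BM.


Formula: GM = KB + BM - KG
Step 1 — KM = KB + BM = 2.46 + 4.57 = 7.03 m
Step 2 — GM = KM - KG = 7.03 - 3.87 = 3.16 m

3.16 m


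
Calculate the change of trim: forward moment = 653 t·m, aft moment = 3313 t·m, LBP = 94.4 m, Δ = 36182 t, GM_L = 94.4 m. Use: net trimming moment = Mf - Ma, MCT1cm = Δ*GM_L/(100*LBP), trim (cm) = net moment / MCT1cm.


Formula: net trimming moment = Mf - Ma; MCT1cm = Δ*GM_L/(100*LBP); trim = net moment / MCT1cm
Step 1 — net trimming moment = 653 - 3313 = -2660 t·m
Step 2 — MCT1cm = 36182 * 94.4 / (100 * 94.4) = 361.82 t·m/cm
Step 3 — trim = -2660 / 361.82 ≈ -7.3517 cm (5 s.f.)

-7.3517 cm


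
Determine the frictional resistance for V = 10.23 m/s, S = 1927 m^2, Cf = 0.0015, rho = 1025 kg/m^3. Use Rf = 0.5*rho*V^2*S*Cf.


Formula: Rf = 0.5 * rho * V^2 * S * Cf
Step 1 — V^2 = 10.23^2 = 104.6529
Step 2 — 0.5 * rho * V^2 = 0.5 * 1025 * 104.6529 = 53634.61125
Step 3 — Rf = 53634.61125 * 1927 * 0.0015 ≈ 155030 N (5 s.f.)

155030 N


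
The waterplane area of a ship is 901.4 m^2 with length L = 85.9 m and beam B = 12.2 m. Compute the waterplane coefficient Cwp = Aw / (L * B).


Formula: Cwp = Aw / (L * B)
Step 1 — L * B = 85.9 * 12.2 = 1047.98 m^2
Step 2 — Cwp = 901.4 / 1047.98 ≈ 0.86013 (5 s.f.)

0.86013


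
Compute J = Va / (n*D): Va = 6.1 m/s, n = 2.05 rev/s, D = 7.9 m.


Formula: J = Va / (n * D)
Step 1 — n * D = 2.05 * 7.9 = 16.195
Step 2 — J = 6.1 / 16.195 ≈ 0.37666 (5 s.f.)

0.37666


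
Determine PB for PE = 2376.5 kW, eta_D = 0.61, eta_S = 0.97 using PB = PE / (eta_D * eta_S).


Formula: PB = PE / (eta_D * eta_S)
Step 1 — combined efficiency = eta_D * eta_S = 0.61 * 0.97 = 0.5917
Step 2 — PB = 2376.5 / 0.5917 ≈ 4016.4 kW (5 s.f.)

4016.4 kW


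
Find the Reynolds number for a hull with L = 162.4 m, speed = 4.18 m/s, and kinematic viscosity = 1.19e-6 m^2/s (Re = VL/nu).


Formula: Re = V * L / nu
Step 1 — V * L = 4.18 * 162.4 = 678.832 m^2/s
Step 2 — Re = 678.832 / 1.19e-6 = 5.70e+08

5.70e+08


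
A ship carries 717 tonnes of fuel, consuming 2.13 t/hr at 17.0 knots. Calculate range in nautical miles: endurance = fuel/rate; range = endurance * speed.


Formula: endurance = fuel / rate; range = endurance * speed
Step 1 — endurance = 717 / 2.13 = 336.6197 hours
Step 2 — range = 336.6197 * 17.0 ≈ 5722.5 nautical miles (5 s.f.)

5722.5 NM


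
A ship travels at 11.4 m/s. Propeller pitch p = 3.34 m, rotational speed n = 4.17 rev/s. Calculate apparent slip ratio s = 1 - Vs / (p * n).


Formula: s = 1 - Vs / (p * n)
Step 1 — p * n = 3.34 * 4.17 = 13.9278
Step 2 — Vs / (p*n) = 11.4 / 13.9278 = 0.818507 (6 d.p.)
Step 3 — s = 1 - 0.818507 = 0.181493

0.181493


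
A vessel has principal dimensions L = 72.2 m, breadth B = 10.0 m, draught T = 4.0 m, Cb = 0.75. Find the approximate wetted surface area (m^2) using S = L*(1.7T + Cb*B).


Formula: S = 1.7*L*T + V/T with V = Cb*L*B*T, i.e. S = L * (1.7*T + Cb*B)
Step 1 — 1.7*T = 1.7 * 4.0 = 6.8 m
Step 2 — Cb*B = 0.75 * 10.0 = 7.5 m
Step 3 — 1.7*T + Cb*B = 6.8 + 7.5 = 14.3 m
Step 4 — S = 72.2 * 14.3 ≈ 1032.5 m^2 (5 s.f.)

1032.5 m^2


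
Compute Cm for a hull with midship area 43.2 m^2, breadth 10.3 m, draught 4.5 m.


Formula: Cm = Am / (B * T)
Step 1 — B * T = 10.3 * 4.5 = 46.35 m^2
Step 2 — Cm = 43.2 / 46.35 ≈ 0.93204 (5 s.f.)

0.93204


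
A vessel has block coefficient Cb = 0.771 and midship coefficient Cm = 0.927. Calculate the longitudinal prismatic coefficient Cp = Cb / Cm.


Formula: Cp = Cb / Cm
Substituting: Cp = 0.771 / 0.927
Result: Cp ≈ 0.83172 (5 s.f.)

0.83172


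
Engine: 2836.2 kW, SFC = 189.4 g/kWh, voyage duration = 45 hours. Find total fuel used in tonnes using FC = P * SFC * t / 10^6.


Formula: FC (tonnes) = P * SFC * t / 1,000,000
Step 1 — P * SFC * t = 2836.2 * 189.4 * 45 = 24172932.6 g
Step 2 — FC (tonnes) = 24172932.6 / 1,000,000 ≈ 24.173 tonnes (5 s.f.)

24.173 tonnes


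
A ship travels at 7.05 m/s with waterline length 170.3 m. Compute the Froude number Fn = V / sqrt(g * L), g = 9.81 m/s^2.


Formula: Fn = V / sqrt(g * L)
Step 1 — g * L = 9.81 * 170.3 = 1670.643
Step 2 — sqrt(g * L) = sqrt(1670.643) = 40.8735
Step 3 — Fn = 7.05 / 40.8735 ≈ 0.17248 (5 s.f.)

0.17248


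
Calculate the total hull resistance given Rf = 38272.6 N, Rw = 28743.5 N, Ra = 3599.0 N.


Formula: Rt = Rf + Rw + Ra
Substituting: Rt = 38272.6 + 28743.5 + 3599.0
Result: Rt = 70615.1 N

70615.1 N


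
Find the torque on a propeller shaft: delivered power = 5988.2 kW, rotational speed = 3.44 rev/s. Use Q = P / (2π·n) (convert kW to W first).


Formula: Q = P_W / (2 * pi * n)
Step 1 — P_W = 5988.2 kW * 1000 = 5988200.0 W
Step 2 — 2 * pi * n = 2 * pi * 3.44 = 21.614157
Step 3 — Q = 5988200.0 / 21.614157 ≈ 277050 N·m (5 s.f.)

277050 N·m


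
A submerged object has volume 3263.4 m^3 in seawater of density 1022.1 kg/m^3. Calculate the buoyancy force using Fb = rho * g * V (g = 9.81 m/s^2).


Formula: Fb = rho * g * V
Substituting: Fb = 1022.1 * 9.81 * 3263.4
Intermediate: 1022.1 * 9.81 = 10026.801
Result: Fb = 10026.801 * 3263.4 ≈ 32721000 N (5 s.f.)

32721000 N


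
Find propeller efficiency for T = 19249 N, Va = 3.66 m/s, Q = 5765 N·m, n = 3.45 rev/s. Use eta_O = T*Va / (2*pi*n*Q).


Formula: eta = T * Va / (2 * pi * n * Q)
Step 1 — numerator = T * Va = 19249 * 3.66 = 70451.34
Step 2 — 2 * pi * n = 2 * pi * 3.45 = 21.676989
Step 3 — denominator = 21.676989 * 5765 = 124967.84
Step 4 — eta = 70451.34 / 124967.84 ≈ 0.56376 (5 s.f.)

0.56376


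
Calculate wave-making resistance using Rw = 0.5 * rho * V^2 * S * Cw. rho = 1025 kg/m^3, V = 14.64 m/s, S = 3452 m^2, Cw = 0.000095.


Formula: Rw = 0.5 * rho * V^2 * S * Cw
Step 1 — V^2 = 14.64^2 = 214.3296
Step 2 — 0.5 * rho * V^2 = 0.5 * 1025 * 214.3296 = 109843.92
Step 3 — Rw = 109843.92 * 3452 * 0.000095 ≈ 36022 N (5 s.f.)

36022 N


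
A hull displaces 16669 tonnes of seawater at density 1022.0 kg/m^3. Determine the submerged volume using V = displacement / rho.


Formula: V = mass / rho
Step 1 — convert tonnes to kg: 16669 t * 1000 = 16669000 kg
Step 2 — V = 16669000 / 1022.0 ≈ 16310 m^3 (5 s.f.)

16310 m^3


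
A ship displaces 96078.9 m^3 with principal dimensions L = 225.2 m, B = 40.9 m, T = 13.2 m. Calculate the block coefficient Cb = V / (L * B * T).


Formula: Cb = V / (L * B * T)
Step 1 — L * B * T = 225.2 * 40.9 * 13.2 = 121580.976 m^3
Step 2 — Cb = 96078.9 / 121580.976 ≈ 0.79025 (5 s.f.)

0.79025


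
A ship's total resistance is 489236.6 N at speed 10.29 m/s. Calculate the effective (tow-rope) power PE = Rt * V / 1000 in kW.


Formula: PE = Rt * V / 1000 (kW)
Step 1 — PE (W) = 489236.6 * 10.29 = 5034244.614 W
Step 2 — PE (kW) = 5034244.614 / 1000 ≈ 5034.2 kW (5 s.f.)

5034.2 kW


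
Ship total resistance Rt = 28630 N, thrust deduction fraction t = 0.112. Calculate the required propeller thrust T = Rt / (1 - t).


Formula: T = Rt / (1 - t)
Step 1 — (1 - t) = 1 - 0.112 = 0.888
Step 2 — T = 28630 / 0.888 ≈ 32241 N (5 s.f.)

32241 N


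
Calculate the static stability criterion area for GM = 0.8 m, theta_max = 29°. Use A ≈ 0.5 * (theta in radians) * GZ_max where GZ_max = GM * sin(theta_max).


Formula: GZ_max = GM * sin(theta); Area = 0.5 * theta_rad * GZ_max
Step 1 — GZ_max = 0.8 * sin(29°) = 0.8 * 0.48481 = 0.387848 m
Step 2 — theta_rad = 29 * pi/180 = 0.506145 rad
Step 3 — Area = 0.5 * 0.506145 * 0.387848 ≈ 0.098154 m·rad (5 s.f.)

0.098154 m·rad


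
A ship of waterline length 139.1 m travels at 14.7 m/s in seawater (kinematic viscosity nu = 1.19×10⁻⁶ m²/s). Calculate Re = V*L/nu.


Formula: Re = V * L / nu
Step 1 — V * L = 14.7 * 139.1 = 2044.77 m^2/s
Step 2 — Re = 2044.77 / 1.19e-6 = 1.72e+09

1.72e+09


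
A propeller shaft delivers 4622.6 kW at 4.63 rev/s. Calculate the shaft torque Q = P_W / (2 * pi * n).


Formula: Q = P_W / (2 * pi * n)
Step 1 — P_W = 4622.6 kW * 1000 = 4622600.0 W
Step 2 — 2 * pi * n = 2 * pi * 4.63 = 29.091148
Step 3 — Q = 4622600.0 / 29.091148 ≈ 158900 N·m (5 s.f.)

158900 N·m


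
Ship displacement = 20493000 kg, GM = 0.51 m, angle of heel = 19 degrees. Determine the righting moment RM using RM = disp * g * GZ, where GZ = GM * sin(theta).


Formula: GZ = GM * sin(theta); RM = disp * g * GZ
Step 1 — GZ = 0.51 * sin(19°) = 0.51 * 0.325568 = 0.16604 m
Step 2 — RM = 20493000 * 9.81 * 0.16604 ≈ 33380000 N·m (5 s.f.)

33380000 N·m


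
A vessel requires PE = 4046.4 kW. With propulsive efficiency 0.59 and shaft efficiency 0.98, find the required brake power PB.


Formula: PB = PE / (eta_D * eta_S)
Step 1 — combined efficiency = eta_D * eta_S = 0.59 * 0.98 = 0.5782
Step 2 — PB = 4046.4 / 0.5782 ≈ 6998.3 kW (5 s.f.)

6998.3 kW


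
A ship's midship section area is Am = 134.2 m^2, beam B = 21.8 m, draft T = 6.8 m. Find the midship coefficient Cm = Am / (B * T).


Formula: Cm = Am / (B * T)
Step 1 — B * T = 21.8 * 6.8 = 148.24 m^2
Step 2 — Cm = 134.2 / 148.24 ≈ 0.90529 (5 s.f.)

0.90529


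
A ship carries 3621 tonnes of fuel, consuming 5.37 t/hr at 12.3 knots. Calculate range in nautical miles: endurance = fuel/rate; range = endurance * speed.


Formula: endurance = fuel / rate; range = endurance * speed
Step 1 — endurance = 3621 / 5.37 = 674.3017 hours
Step 2 — range = 674.3017 * 12.3 ≈ 8293.9 nautical miles (5 s.f.)

8293.9 NM


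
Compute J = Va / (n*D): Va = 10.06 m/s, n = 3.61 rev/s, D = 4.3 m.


Formula: J = Va / (n * D)
Step 1 — n * D = 3.61 * 4.3 = 15.523
Step 2 — J = 10.06 / 15.523 ≈ 0.64807 (5 s.f.)

0.64807


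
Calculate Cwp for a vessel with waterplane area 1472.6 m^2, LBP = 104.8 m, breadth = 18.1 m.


Formula: Cwp = Aw / (L * B)
Step 1 — L * B = 104.8 * 18.1 = 1896.88 m^2
Step 2 — Cwp = 1472.6 / 1896.88 ≈ 0.77633 (5 s.f.)

0.77633


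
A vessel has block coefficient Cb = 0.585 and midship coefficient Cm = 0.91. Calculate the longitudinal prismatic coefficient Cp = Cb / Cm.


Formula: Cp = Cb / Cm
Substituting: Cp = 0.585 / 0.91
Result: Cp ≈ 0.64286 (5 s.f.)

0.64286


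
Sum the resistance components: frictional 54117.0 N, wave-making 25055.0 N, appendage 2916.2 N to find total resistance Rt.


Formula: Rt = Rf + Rw + Ra
Substituting: Rt = 54117.0 + 25055.0 + 2916.2
Result: Rt = 82088.2 N

82088.2 N


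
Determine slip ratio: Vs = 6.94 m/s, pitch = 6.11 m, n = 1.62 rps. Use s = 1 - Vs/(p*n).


Formula: s = 1 - Vs / (p * n)
Step 1 — p * n = 6.11 * 1.62 = 9.8982
Step 2 — Vs / (p*n) = 6.94 / 9.8982 = 0.701138 (6 d.p.)
Step 3 — s = 1 - 0.701138 = 0.298862

0.298862


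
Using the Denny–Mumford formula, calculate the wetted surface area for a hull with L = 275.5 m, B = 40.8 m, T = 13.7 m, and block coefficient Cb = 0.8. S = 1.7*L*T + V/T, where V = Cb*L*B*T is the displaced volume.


Formula: S = 1.7*L*T + V/T with V = Cb*L*B*T, i.e. S = L * (1.7*T + Cb*B)
Step 1 — 1.7*T = 1.7 * 13.7 = 23.29 m
Step 2 — Cb*B = 0.8 * 40.8 = 32.64 m
Step 3 — 1.7*T + Cb*B = 23.29 + 32.64 = 55.93 m
Step 4 — S = 275.5 * 55.93 ≈ 15409 m^2 (5 s.f.)

15409 m^2


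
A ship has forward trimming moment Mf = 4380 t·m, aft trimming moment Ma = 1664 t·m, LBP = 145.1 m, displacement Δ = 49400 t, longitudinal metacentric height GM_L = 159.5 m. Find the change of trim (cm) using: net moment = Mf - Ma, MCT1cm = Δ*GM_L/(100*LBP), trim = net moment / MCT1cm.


Formula: net trimming moment = Mf - Ma; MCT1cm = Δ*GM_L/(100*LBP); trim = net moment / MCT1cm
Step 1 — net trimming moment = 4380 - 1664 = 2716 t·m
Step 2 — MCT1cm = 49400 * 159.5 / (100 * 145.1) = 543.0255 t·m/cm
Step 3 — trim = 2716 / 543.0255 ≈ 5.0016 cm (5 s.f.)

5.0016 cm


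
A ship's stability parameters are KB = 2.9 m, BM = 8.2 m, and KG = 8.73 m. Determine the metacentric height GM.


Formula: GM = KB + BM - KG
Step 1 — KM = KB + BM = 2.9 + 8.2 = 11.1 m
Step 2 — GM = KM - KG = 11.1 - 8.73 = 2.37 m

2.37 m


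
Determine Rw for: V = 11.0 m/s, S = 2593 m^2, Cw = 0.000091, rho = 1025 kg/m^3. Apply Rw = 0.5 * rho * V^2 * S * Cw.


Formula: Rw = 0.5 * rho * V^2 * S * Cw
Step 1 — V^2 = 11.0^2 = 121.0
Step 2 — 0.5 * rho * V^2 = 0.5 * 1025 * 121.0 = 62012.5
Step 3 — Rw = 62012.5 * 2593 * 0.000091 ≈ 14633 N (5 s.f.)

14633 N


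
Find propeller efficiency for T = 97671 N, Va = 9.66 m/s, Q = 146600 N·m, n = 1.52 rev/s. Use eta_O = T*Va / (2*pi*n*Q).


Formula: eta = T * Va / (2 * pi * n * Q)
Step 1 — numerator = T * Va = 97671 * 9.66 = 943501.86
Step 2 — 2 * pi * n = 2 * pi * 1.52 = 9.550442
Step 3 — denominator = 9.550442 * 146600 = 1400094.8
Step 4 — eta = 943501.86 / 1400094.8 ≈ 0.67388 (5 s.f.)

0.67388


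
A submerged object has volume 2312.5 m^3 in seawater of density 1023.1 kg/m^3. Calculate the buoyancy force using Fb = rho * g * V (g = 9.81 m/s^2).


Formula: Fb = rho * g * V
Substituting: Fb = 1023.1 * 9.81 * 2312.5
Intermediate: 1023.1 * 9.81 = 10036.611
Result: Fb = 10036.611 * 2312.5 ≈ 23210000 N (5 s.f.)

23210000 N


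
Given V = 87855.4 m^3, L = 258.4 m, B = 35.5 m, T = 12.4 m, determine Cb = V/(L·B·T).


Formula: Cb = V / (L * B * T)
Step 1 — L * B * T = 258.4 * 35.5 * 12.4 = 113747.68 m^3
Step 2 — Cb = 87855.4 / 113747.68 ≈ 0.77237 (5 s.f.)

0.77237


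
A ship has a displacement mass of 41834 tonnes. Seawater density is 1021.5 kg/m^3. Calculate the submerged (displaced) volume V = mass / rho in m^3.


Formula: V = mass / rho
Step 1 — convert tonnes to kg: 41834 t * 1000 = 41834000 kg
Step 2 — V = 41834000 / 1021.5 ≈ 40953 m^3 (5 s.f.)

40953 m^3


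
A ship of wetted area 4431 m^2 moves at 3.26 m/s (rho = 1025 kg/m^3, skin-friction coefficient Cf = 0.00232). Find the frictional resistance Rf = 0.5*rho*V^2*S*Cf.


Formula: Rf = 0.5 * rho * V^2 * S * Cf
Step 1 — V^2 = 3.26^2 = 10.6276
Step 2 — 0.5 * rho * V^2 = 0.5 * 1025 * 10.6276 = 5446.645
Step 3 — Rf = 5446.645 * 4431 * 0.00232 ≈ 55991 N (5 s.f.)

55991 N


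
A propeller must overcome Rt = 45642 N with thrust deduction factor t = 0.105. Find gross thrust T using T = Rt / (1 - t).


Formula: T = Rt / (1 - t)
Step 1 — (1 - t) = 1 - 0.105 = 0.895
Step 2 — T = 45642 / 0.895 ≈ 50997 N (5 s.f.)

50997 N


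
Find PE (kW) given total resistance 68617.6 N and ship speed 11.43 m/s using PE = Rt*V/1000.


Formula: PE = Rt * V / 1000 (kW)
Step 1 — PE (W) = 68617.6 * 11.43 = 784299.168 W
Step 2 — PE (kW) = 784299.168 / 1000 ≈ 784.30 kW (5 s.f.)

784.30 kW


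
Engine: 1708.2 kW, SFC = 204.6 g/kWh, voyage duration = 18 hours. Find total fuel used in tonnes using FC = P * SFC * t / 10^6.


Formula: FC (tonnes) = P * SFC * t / 1,000,000
Step 1 — P * SFC * t = 1708.2 * 204.6 * 18 = 6290958.96 g
Step 2 — FC (tonnes) = 6290958.96 / 1,000,000 ≈ 6.2910 tonnes (5 s.f.)

6.2910 tonnes


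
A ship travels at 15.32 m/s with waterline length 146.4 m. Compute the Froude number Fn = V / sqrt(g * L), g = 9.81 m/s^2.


Formula: Fn = V / sqrt(g * L)
Step 1 — g * L = 9.81 * 146.4 = 1436.184
Step 2 — sqrt(g * L) = sqrt(1436.184) = 37.897018
Step 3 — Fn = 15.32 / 37.897018 ≈ 0.40425 (5 s.f.)

0.40425


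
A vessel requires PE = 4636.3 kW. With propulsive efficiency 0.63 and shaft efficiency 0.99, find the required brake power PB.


Formula: PB = PE / (eta_D * eta_S)
Step 1 — combined efficiency = eta_D * eta_S = 0.63 * 0.99 = 0.6237
Step 2 — PB = 4636.3 / 0.6237 ≈ 7433.5 kW (5 s.f.)

7433.5 kW


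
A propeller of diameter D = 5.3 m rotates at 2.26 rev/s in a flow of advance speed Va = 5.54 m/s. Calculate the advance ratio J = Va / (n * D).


Formula: J = Va / (n * D)
Step 1 — n * D = 2.26 * 5.3 = 11.978
Step 2 — J = 5.54 / 11.978 ≈ 0.46251 (5 s.f.)

0.46251


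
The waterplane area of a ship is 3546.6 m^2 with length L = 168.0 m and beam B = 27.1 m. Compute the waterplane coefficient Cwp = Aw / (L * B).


Formula: Cwp = Aw / (L * B)
Step 1 — L * B = 168.0 * 27.1 = 4552.8 m^2
Step 2 — Cwp = 3546.6 / 4552.8 ≈ 0.77899 (5 s.f.)

0.77899


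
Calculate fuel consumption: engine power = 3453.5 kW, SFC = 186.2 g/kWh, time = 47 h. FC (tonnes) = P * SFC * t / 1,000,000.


Formula: FC (tonnes) = P * SFC * t / 1,000,000
Step 1 — P * SFC * t = 3453.5 * 186.2 * 47 = 30222959.9 g
Step 2 — FC (tonnes) = 30222959.9 / 1,000,000 ≈ 30.223 tonnes (5 s.f.)

30.223 tonnes


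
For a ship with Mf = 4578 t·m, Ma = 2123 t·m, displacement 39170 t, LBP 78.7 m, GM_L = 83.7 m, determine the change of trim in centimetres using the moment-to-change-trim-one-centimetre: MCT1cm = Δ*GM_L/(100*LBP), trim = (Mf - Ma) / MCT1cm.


Formula: net trimming moment = Mf - Ma; MCT1cm = Δ*GM_L/(100*LBP); trim = net moment / MCT1cm
Step 1 — net trimming moment = 4578 - 2123 = 2455 t·m
Step 2 — MCT1cm = 39170 * 83.7 / (100 * 78.7) = 416.5856 t·m/cm
Step 3 — trim = 2455 / 416.5856 ≈ 5.8931 cm (5 s.f.)

5.8931 cm


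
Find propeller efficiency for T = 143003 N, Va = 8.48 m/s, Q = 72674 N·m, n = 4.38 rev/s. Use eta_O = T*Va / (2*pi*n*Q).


Formula: eta = T * Va / (2 * pi * n * Q)
Step 1 — numerator = T * Va = 143003 * 8.48 = 1212665.44
Step 2 — 2 * pi * n = 2 * pi * 4.38 = 27.520352
Step 3 — denominator = 27.520352 * 72674 = 2000014.06
Step 4 — eta = 1212665.44 / 2000014.06 ≈ 0.60633 (5 s.f.)

0.60633


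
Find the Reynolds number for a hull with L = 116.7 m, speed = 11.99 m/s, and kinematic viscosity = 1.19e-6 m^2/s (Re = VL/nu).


Formula: Re = V * L / nu
Step 1 — V * L = 11.99 * 116.7 = 1399.233 m^2/s
Step 2 — Re = 1399.233 / 1.19e-6 = 1.18e+09

1.18e+09


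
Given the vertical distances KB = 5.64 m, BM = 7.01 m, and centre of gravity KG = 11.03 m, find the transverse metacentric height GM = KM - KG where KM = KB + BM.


Formula: GM = KB + BM - KG
Step 1 — KM = KB + BM = 5.64 + 7.01 = 12.65 m
Step 2 — GM = KM - KG = 12.65 - 11.03 = 1.62 m

1.62 m


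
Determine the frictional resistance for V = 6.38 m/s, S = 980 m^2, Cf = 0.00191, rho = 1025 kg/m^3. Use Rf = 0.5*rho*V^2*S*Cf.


Formula: Rf = 0.5 * rho * V^2 * S * Cf
Step 1 — V^2 = 6.38^2 = 40.7044
Step 2 — 0.5 * rho * V^2 = 0.5 * 1025 * 40.7044 = 20861.005
Step 3 — Rf = 20861.005 * 980 * 0.00191 ≈ 39048 N (5 s.f.)

39048 N


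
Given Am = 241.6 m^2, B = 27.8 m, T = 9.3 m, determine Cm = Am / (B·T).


Formula: Cm = Am / (B * T)
Step 1 — B * T = 27.8 * 9.3 = 258.54 m^2
Step 2 — Cm = 241.6 / 258.54 ≈ 0.93448 (5 s.f.)

0.93448


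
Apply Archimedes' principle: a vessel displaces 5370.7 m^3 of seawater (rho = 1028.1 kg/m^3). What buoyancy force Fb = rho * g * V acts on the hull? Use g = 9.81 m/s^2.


Formula: Fb = rho * g * V
Substituting: Fb = 1028.1 * 9.81 * 5370.7
Intermediate: 1028.1 * 9.81 = 10085.661
Result: Fb = 10085.661 * 5370.7 ≈ 54167000 N (5 s.f.)

54167000 N


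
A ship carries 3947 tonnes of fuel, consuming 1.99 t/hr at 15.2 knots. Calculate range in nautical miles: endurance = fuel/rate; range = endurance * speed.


Formula: endurance = fuel / rate; range = endurance * speed
Step 1 — endurance = 3947 / 1.99 = 1983.4171 hours
Step 2 — range = 1983.4171 * 15.2 ≈ 30148 nautical miles (5 s.f.)

30148 NM


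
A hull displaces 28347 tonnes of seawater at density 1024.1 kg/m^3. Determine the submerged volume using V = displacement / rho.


Formula: V = mass / rho
Step 1 — convert tonnes to kg: 28347 t * 1000 = 28347000 kg
Step 2 — V = 28347000 / 1024.1 ≈ 27680 m^3 (5 s.f.)

27680 m^3


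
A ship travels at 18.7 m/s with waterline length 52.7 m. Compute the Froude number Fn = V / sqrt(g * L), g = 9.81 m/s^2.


Formula: Fn = V / sqrt(g * L)
Step 1 — g * L = 9.81 * 52.7 = 516.987
Step 2 — sqrt(g * L) = sqrt(516.987) = 22.737348
Step 3 — Fn = 18.7 / 22.737348 ≈ 0.82244 (5 s.f.)

0.82244


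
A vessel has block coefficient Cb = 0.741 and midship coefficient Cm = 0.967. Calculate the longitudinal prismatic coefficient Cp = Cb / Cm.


Formula: Cp = Cb / Cm
Substituting: Cp = 0.741 / 0.967
Result: Cp ≈ 0.76629 (5 s.f.)

0.76629


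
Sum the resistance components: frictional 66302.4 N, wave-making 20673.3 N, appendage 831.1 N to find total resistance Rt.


Formula: Rt = Rf + Rw + Ra
Substituting: Rt = 66302.4 + 20673.3 + 831.1
Result: Rt = 87806.8 N

87806.8 N


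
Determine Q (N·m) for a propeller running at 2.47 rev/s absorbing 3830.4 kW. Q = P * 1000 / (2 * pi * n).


Formula: Q = P_W / (2 * pi * n)
Step 1 — P_W = 3830.4 kW * 1000 = 3830400.0 W
Step 2 — 2 * pi * n = 2 * pi * 2.47 = 15.519468
Step 3 — Q = 3830400.0 / 15.519468 ≈ 246810 N·m (5 s.f.)

246810 N·m


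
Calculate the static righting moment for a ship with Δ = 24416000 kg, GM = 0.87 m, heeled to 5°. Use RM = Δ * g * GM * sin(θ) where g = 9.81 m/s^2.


Formula: GZ = GM * sin(theta); RM = disp * g * GZ
Step 1 — GZ = 0.87 * sin(5°) = 0.87 * 0.087156 = 0.075826 m
Step 2 — RM = 24416000 * 9.81 * 0.075826 ≈ 18162000 N·m (5 s.f.)

18162000 N·m


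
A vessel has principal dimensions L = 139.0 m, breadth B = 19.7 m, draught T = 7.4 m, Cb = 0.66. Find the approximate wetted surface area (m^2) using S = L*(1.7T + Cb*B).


Formula: S = 1.7*L*T + V/T with V = Cb*L*B*T, i.e. S = L * (1.7*T + Cb*B)
Step 1 — 1.7*T = 1.7 * 7.4 = 12.58 m
Step 2 — Cb*B = 0.66 * 19.7 = 13.002 m
Step 3 — 1.7*T + Cb*B = 12.58 + 13.002 = 25.582 m
Step 4 — S = 139.0 * 25.582 ≈ 3555.9 m^2 (5 s.f.)

3555.9 m^2


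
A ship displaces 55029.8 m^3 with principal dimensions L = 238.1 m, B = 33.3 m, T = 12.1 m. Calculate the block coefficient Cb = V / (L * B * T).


Formula: Cb = V / (L * B * T)
Step 1 — L * B * T = 238.1 * 33.3 * 12.1 = 95937.633 m^3
Step 2 — Cb = 55029.8 / 95937.633 ≈ 0.57360 (5 s.f.)

0.57360


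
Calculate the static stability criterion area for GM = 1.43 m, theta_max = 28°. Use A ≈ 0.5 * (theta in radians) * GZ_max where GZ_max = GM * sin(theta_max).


Formula: GZ_max = GM * sin(theta); Area = 0.5 * theta_rad * GZ_max
Step 1 — GZ_max = 1.43 * sin(28°) = 1.43 * 0.469472 = 0.671345 m
Step 2 — theta_rad = 28 * pi/180 = 0.488692 rad
Step 3 — Area = 0.5 * 0.488692 * 0.671345 ≈ 0.16404 m·rad (5 s.f.)

0.16404 m·rad


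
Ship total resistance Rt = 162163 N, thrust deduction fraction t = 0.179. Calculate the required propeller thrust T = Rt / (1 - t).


Formula: T = Rt / (1 - t)
Step 1 — (1 - t) = 1 - 0.179 = 0.821
Step 2 — T = 162163 / 0.821 ≈ 197520 N (5 s.f.)

197520 N


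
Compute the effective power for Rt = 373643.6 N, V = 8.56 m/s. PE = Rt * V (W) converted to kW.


Formula: PE = Rt * V / 1000 (kW)
Step 1 — PE (W) = 373643.6 * 8.56 = 3198389.216 W
Step 2 — PE (kW) = 3198389.216 / 1000 ≈ 3198.4 kW (5 s.f.)

3198.4 kW


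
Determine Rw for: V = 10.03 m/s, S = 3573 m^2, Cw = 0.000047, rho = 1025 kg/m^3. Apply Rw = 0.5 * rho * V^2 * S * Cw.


Formula: Rw = 0.5 * rho * V^2 * S * Cw
Step 1 — V^2 = 10.03^2 = 100.6009
Step 2 — 0.5 * rho * V^2 = 0.5 * 1025 * 100.6009 = 51557.96125
Step 3 — Rw = 51557.96125 * 3573 * 0.000047 ≈ 8658.2 N (5 s.f.)

8658.2 N


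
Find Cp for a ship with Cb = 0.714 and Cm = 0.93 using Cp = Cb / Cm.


Formula: Cp = Cb / Cm
Substituting: Cp = 0.714 / 0.93
Result: Cp ≈ 0.76774 (5 s.f.)

0.76774


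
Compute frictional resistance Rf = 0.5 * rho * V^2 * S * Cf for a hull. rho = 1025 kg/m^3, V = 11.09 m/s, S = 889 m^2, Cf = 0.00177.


Formula: Rf = 0.5 * rho * V^2 * S * Cf
Step 1 — V^2 = 11.09^2 = 122.9881
Step 2 — 0.5 * rho * V^2 = 0.5 * 1025 * 122.9881 = 63031.40125
Step 3 — Rf = 63031.40125 * 889 * 0.00177 ≈ 99182 N (5 s.f.)

99182 N
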